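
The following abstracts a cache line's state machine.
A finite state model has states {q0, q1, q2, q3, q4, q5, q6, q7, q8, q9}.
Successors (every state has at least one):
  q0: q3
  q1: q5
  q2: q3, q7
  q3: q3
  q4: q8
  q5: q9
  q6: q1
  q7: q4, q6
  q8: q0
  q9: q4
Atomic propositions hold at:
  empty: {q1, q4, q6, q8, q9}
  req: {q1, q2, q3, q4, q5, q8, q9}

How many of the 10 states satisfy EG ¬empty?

3

Sat(¬empty) = {q0, q2, q3, q5, q7}
EG ¬empty: greatest fixpoint, start Z0 = {q0, q2, q3, q5, q7}, keep only states in Sat with some successor in Z. Z1 = {q0, q2, q3}; fixed.
Sat(EG ¬empty) = {q0, q2, q3}
|Sat(EG ¬empty)| = |{q0, q2, q3}| = 3.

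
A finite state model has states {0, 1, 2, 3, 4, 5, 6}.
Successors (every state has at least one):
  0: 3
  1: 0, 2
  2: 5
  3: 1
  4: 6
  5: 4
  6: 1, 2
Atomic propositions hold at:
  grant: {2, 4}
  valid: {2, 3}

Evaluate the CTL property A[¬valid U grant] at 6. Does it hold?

No

Sat(¬valid) = {0, 1, 4, 5, 6}
A[¬valid U grant]: least fixpoint, start Z0 = Sat(grant) = {2, 4}, add states in Sat(¬valid) with every successor in Z. Z1 = {2, 4, 5}; fixed.
Sat(A[¬valid U grant]) = {2, 4, 5}
6 ∉ Sat(A[¬valid U grant]) = {2, 4, 5}, so the formula does not hold at 6.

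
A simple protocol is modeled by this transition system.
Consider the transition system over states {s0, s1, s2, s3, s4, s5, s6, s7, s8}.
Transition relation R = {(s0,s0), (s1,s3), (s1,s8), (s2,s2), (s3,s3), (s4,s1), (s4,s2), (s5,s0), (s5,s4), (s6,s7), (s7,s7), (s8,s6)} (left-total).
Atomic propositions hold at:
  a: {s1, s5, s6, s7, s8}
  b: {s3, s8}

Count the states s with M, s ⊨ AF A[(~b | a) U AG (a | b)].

5

Sat(~b) = {s0, s1, s2, s4, s5, s6, s7}
Sat(~b | a) = {s0, s1, s2, s4, s5, s6, s7, s8}
Sat(a | b) = {s1, s3, s5, s6, s7, s8}
AG (a | b): greatest fixpoint, start Z0 = {s1, s3, s5, s6, s7, s8}, keep only states in Sat with every successor in Z. Z1 = {s1, s3, s6, s7, s8}; fixed.
Sat(AG (a | b)) = {s1, s3, s6, s7, s8}
A[(~b | a) U AG (a | b)]: least fixpoint, start Z0 = Sat(AG (a | b)) = {s1, s3, s6, s7, s8}, add states in Sat(~b | a) with every successor in Z. Already a fixed point.
Sat(A[(~b | a) U AG (a | b)]) = {s1, s3, s6, s7, s8}
AF A[(~b | a) U AG (a | b)]: least fixpoint, start Z0 = {s1, s3, s6, s7, s8}, add states with every successor in Z. Already a fixed point.
Sat(AF A[(~b | a) U AG (a | b)]) = {s1, s3, s6, s7, s8}
|Sat(AF A[(~b | a) U AG (a | b)])| = |{s1, s3, s6, s7, s8}| = 5.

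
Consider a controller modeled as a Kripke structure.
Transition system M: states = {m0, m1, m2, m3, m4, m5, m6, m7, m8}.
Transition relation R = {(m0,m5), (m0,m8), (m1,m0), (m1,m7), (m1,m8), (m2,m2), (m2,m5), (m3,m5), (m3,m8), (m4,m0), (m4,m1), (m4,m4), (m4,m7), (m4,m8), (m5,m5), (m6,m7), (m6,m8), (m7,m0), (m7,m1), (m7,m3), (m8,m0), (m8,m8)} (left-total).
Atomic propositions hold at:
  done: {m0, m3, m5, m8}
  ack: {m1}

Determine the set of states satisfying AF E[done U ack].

{m1}

E[done U ack]: least fixpoint, start Z0 = Sat(ack) = {m1}, add states in Sat(done) with some successor in Z. Already a fixed point.
Sat(E[done U ack]) = {m1}
AF E[done U ack]: least fixpoint, start Z0 = {m1}, add states with every successor in Z. Already a fixed point.
Sat(AF E[done U ack]) = {m1}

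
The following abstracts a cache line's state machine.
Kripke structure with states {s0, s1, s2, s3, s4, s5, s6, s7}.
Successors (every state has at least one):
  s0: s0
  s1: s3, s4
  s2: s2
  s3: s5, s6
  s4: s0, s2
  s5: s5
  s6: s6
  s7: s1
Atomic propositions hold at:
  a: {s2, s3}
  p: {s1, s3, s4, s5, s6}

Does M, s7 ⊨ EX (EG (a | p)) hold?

Sat(a | p) = {s1, s2, s3, s4, s5, s6}
EG (a | p): greatest fixpoint, start Z0 = {s1, s2, s3, s4, s5, s6}, keep only states in Sat with some successor in Z. Already a fixed point.
Sat(EG (a | p)) = {s1, s2, s3, s4, s5, s6}
Sat(EX (EG (a | p))) = {s : some successor in {s1, s2, s3, s4, s5, s6}} = {s1, s2, s3, s4, s5, s6, s7}
s7 ∈ Sat(EX (EG (a | p))) = {s1, s2, s3, s4, s5, s6, s7}, so the formula holds at s7.

Yes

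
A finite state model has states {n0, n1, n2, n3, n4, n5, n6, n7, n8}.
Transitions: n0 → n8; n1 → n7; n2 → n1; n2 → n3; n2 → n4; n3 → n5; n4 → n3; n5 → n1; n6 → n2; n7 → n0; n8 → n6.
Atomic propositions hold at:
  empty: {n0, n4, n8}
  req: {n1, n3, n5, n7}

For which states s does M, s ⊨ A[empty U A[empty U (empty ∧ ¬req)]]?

{n0, n4, n8}

Sat(¬req) = {n0, n2, n4, n6, n8}
Sat(empty ∧ ¬req) = {n0, n4, n8}
A[empty U (empty ∧ ¬req)]: least fixpoint, start Z0 = Sat((empty ∧ ¬req)) = {n0, n4, n8}, add states in Sat(empty) with every successor in Z. Already a fixed point.
Sat(A[empty U (empty ∧ ¬req)]) = {n0, n4, n8}
A[empty U A[empty U (empty ∧ ¬req)]]: least fixpoint, start Z0 = Sat(A[empty U (empty ∧ ¬req)]) = {n0, n4, n8}, add states in Sat(empty) with every successor in Z. Already a fixed point.
Sat(A[empty U A[empty U (empty ∧ ¬req)]]) = {n0, n4, n8}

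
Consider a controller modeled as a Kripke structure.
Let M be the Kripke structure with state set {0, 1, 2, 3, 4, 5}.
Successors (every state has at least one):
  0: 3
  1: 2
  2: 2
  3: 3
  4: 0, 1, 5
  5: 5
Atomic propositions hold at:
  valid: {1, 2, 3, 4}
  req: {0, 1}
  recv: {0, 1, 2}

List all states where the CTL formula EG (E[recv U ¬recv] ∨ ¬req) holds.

{0, 2, 3, 4, 5}

Sat(¬recv) = {3, 4, 5}
E[recv U ¬recv]: least fixpoint, start Z0 = Sat(¬recv) = {3, 4, 5}, add states in Sat(recv) with some successor in Z. Z1 = {0, 3, 4, 5}; fixed.
Sat(E[recv U ¬recv]) = {0, 3, 4, 5}
Sat(¬req) = {2, 3, 4, 5}
Sat(E[recv U ¬recv] ∨ ¬req) = {0, 2, 3, 4, 5}
EG (E[recv U ¬recv] ∨ ¬req): greatest fixpoint, start Z0 = {0, 2, 3, 4, 5}, keep only states in Sat with some successor in Z. Already a fixed point.
Sat(EG (E[recv U ¬recv] ∨ ¬req)) = {0, 2, 3, 4, 5}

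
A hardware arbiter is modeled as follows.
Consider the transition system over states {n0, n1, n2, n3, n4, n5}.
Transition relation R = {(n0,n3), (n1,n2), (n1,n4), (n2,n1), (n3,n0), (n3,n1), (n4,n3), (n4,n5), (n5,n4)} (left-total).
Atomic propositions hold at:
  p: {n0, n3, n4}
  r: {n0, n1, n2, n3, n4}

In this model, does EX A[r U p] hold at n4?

A[r U p]: least fixpoint, start Z0 = Sat(p) = {n0, n3, n4}, add states in Sat(r) with every successor in Z. Already a fixed point.
Sat(A[r U p]) = {n0, n3, n4}
Sat(EX A[r U p]) = {s : some successor in {n0, n3, n4}} = {n0, n1, n3, n4, n5}
n4 ∈ Sat(EX A[r U p]) = {n0, n1, n3, n4, n5}, so the formula holds at n4.

Yes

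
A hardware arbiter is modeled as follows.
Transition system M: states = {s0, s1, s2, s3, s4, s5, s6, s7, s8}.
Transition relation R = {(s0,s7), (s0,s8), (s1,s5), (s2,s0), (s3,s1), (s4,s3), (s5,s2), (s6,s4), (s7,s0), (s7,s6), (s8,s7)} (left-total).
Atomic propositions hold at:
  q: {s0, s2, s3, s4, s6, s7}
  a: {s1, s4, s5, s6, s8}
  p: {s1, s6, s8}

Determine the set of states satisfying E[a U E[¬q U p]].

{s1, s6, s8}

Sat(¬q) = {s1, s5, s8}
E[¬q U p]: least fixpoint, start Z0 = Sat(p) = {s1, s6, s8}, add states in Sat(¬q) with some successor in Z. Already a fixed point.
Sat(E[¬q U p]) = {s1, s6, s8}
E[a U E[¬q U p]]: least fixpoint, start Z0 = Sat(E[¬q U p]) = {s1, s6, s8}, add states in Sat(a) with some successor in Z. Already a fixed point.
Sat(E[a U E[¬q U p]]) = {s1, s6, s8}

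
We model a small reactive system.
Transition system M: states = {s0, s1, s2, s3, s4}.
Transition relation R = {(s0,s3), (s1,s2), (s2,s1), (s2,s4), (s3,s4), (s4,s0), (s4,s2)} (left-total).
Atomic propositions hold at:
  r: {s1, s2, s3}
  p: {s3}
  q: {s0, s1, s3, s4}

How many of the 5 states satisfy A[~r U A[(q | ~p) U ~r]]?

Sat(~r) = {s0, s4}
Sat(~p) = {s0, s1, s2, s4}
Sat(q | ~p) = {s0, s1, s2, s3, s4}
A[(q | ~p) U ~r]: least fixpoint, start Z0 = Sat(~r) = {s0, s4}, add states in Sat(q | ~p) with every successor in Z. Z1 = {s0, s3, s4}; fixed.
Sat(A[(q | ~p) U ~r]) = {s0, s3, s4}
A[~r U A[(q | ~p) U ~r]]: least fixpoint, start Z0 = Sat(A[(q | ~p) U ~r]) = {s0, s3, s4}, add states in Sat(~r) with every successor in Z. Already a fixed point.
Sat(A[~r U A[(q | ~p) U ~r]]) = {s0, s3, s4}
|Sat(A[~r U A[(q | ~p) U ~r]])| = |{s0, s3, s4}| = 3.

3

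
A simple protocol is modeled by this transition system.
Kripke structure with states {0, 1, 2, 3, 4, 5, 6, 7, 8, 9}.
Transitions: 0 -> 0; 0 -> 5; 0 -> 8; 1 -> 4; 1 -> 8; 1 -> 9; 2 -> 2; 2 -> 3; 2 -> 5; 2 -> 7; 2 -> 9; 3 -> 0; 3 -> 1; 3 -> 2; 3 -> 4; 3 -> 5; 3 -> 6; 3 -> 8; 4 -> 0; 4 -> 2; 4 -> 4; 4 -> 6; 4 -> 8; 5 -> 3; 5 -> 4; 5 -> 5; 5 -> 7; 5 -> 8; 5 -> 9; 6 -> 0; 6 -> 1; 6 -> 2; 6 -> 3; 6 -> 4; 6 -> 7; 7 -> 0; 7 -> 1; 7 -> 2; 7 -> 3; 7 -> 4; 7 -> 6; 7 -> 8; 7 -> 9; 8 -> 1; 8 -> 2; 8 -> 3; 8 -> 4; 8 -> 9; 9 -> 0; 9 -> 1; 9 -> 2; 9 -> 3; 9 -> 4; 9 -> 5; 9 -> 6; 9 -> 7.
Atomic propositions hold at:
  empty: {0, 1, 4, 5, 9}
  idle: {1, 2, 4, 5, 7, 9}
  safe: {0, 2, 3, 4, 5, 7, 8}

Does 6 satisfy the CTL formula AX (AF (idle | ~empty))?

Sat(~empty) = {2, 3, 6, 7, 8}
Sat(idle | ~empty) = {1, 2, 3, 4, 5, 6, 7, 8, 9}
AF (idle | ~empty): least fixpoint, start Z0 = {1, 2, 3, 4, 5, 6, 7, 8, 9}, add states with every successor in Z. Already a fixed point.
Sat(AF (idle | ~empty)) = {1, 2, 3, 4, 5, 6, 7, 8, 9}
Sat(AX (AF (idle | ~empty))) = {s : every successor in {1, 2, 3, 4, 5, 6, 7, 8, 9}} = {1, 2, 5, 8}
6 ∉ Sat(AX (AF (idle | ~empty))) = {1, 2, 5, 8}, so the formula does not hold at 6.

No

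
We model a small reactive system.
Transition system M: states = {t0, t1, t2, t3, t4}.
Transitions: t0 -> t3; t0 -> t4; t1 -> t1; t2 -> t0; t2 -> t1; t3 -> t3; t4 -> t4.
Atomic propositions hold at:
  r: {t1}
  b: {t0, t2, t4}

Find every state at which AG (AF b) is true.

AF b: least fixpoint, start Z0 = {t0, t2, t4}, add states with every successor in Z. Already a fixed point.
Sat(AF b) = {t0, t2, t4}
AG (AF b): greatest fixpoint, start Z0 = {t0, t2, t4}, keep only states in Sat with every successor in Z. Z1 = {t4}; fixed.
Sat(AG (AF b)) = {t4}

{t4}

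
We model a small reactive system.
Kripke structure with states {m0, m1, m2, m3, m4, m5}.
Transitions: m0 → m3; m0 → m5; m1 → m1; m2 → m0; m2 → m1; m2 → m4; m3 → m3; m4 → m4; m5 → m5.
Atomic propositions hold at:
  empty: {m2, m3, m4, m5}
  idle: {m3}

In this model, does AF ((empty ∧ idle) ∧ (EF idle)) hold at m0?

Sat(empty ∧ idle) = {m3}
EF idle: least fixpoint, start Z0 = {m3}, add states with some successor in Z. Z1 = {m0, m3}; Z2 = {m0, m2, m3}; fixed.
Sat(EF idle) = {m0, m2, m3}
Sat((empty ∧ idle) ∧ (EF idle)) = {m3}
AF ((empty ∧ idle) ∧ (EF idle)): least fixpoint, start Z0 = {m3}, add states with every successor in Z. Already a fixed point.
Sat(AF ((empty ∧ idle) ∧ (EF idle))) = {m3}
m0 ∉ Sat(AF ((empty ∧ idle) ∧ (EF idle))) = {m3}, so the formula does not hold at m0.

No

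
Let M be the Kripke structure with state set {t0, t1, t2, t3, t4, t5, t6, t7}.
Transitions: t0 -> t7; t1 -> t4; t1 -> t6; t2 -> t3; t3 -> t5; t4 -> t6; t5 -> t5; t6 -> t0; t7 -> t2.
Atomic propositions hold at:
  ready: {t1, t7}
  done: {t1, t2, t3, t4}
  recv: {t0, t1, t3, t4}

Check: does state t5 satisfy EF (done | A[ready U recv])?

No

A[ready U recv]: least fixpoint, start Z0 = Sat(recv) = {t0, t1, t3, t4}, add states in Sat(ready) with every successor in Z. Already a fixed point.
Sat(A[ready U recv]) = {t0, t1, t3, t4}
Sat(done | A[ready U recv]) = {t0, t1, t2, t3, t4}
EF (done | A[ready U recv]): least fixpoint, start Z0 = {t0, t1, t2, t3, t4}, add states with some successor in Z. Z1 = {t0, t1, t2, t3, t4, t6, t7}; fixed.
Sat(EF (done | A[ready U recv])) = {t0, t1, t2, t3, t4, t6, t7}
t5 ∉ Sat(EF (done | A[ready U recv])) = {t0, t1, t2, t3, t4, t6, t7}, so the formula does not hold at t5.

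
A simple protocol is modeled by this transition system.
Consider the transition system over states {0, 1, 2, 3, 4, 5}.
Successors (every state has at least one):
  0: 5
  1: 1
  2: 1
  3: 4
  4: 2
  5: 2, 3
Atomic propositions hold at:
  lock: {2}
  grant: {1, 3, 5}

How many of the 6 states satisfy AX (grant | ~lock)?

Sat(~lock) = {0, 1, 3, 4, 5}
Sat(grant | ~lock) = {0, 1, 3, 4, 5}
Sat(AX (grant | ~lock)) = {s : every successor in {0, 1, 3, 4, 5}} = {0, 1, 2, 3}
|Sat(AX (grant | ~lock))| = |{0, 1, 2, 3}| = 4.

4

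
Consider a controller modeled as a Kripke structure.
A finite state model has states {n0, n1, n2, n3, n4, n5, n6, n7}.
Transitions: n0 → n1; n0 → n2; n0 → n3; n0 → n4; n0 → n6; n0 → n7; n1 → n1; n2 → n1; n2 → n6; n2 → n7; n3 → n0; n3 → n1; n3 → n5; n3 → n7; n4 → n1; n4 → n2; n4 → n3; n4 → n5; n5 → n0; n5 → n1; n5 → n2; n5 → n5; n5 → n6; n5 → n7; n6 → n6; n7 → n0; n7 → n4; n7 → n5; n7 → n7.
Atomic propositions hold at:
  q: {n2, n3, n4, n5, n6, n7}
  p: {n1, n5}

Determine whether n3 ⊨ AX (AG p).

AG p: greatest fixpoint, start Z0 = {n1, n5}, keep only states in Sat with every successor in Z. Z1 = {n1}; fixed.
Sat(AG p) = {n1}
Sat(AX (AG p)) = {s : every successor in {n1}} = {n1}
n3 ∉ Sat(AX (AG p)) = {n1}, so the formula does not hold at n3.

No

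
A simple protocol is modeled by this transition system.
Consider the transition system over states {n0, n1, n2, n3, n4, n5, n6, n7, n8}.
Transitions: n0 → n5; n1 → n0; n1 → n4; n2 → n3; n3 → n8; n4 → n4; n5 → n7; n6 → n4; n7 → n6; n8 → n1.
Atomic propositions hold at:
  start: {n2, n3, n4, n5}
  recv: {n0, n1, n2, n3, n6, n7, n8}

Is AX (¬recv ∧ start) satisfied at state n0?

Yes

Sat(¬recv) = {n4, n5}
Sat(¬recv ∧ start) = {n4, n5}
Sat(AX (¬recv ∧ start)) = {s : every successor in {n4, n5}} = {n0, n4, n6}
n0 ∈ Sat(AX (¬recv ∧ start)) = {n0, n4, n6}, so the formula holds at n0.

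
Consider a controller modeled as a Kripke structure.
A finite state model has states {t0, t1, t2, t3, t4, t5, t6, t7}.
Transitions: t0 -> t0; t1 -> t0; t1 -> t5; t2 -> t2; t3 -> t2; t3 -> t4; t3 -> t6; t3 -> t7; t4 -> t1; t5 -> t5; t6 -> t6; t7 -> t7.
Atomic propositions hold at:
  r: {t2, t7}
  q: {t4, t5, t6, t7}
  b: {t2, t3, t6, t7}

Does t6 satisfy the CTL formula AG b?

AG b: greatest fixpoint, start Z0 = {t2, t3, t6, t7}, keep only states in Sat with every successor in Z. Z1 = {t2, t6, t7}; fixed.
Sat(AG b) = {t2, t6, t7}
t6 ∈ Sat(AG b) = {t2, t6, t7}, so the formula holds at t6.

Yes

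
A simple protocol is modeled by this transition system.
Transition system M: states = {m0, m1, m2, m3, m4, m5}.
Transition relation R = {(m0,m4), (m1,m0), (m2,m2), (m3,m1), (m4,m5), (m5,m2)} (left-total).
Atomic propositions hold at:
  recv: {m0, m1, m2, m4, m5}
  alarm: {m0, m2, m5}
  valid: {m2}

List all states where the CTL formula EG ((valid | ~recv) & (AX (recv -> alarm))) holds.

Sat(~recv) = {m3}
Sat(valid | ~recv) = {m2, m3}
Sat(recv -> alarm) = {m0, m2, m3, m5}
Sat(AX (recv -> alarm)) = {s : every successor in {m0, m2, m3, m5}} = {m1, m2, m4, m5}
Sat((valid | ~recv) & (AX (recv -> alarm))) = {m2}
EG ((valid | ~recv) & (AX (recv -> alarm))): greatest fixpoint, start Z0 = {m2}, keep only states in Sat with some successor in Z. Already a fixed point.
Sat(EG ((valid | ~recv) & (AX (recv -> alarm)))) = {m2}

{m2}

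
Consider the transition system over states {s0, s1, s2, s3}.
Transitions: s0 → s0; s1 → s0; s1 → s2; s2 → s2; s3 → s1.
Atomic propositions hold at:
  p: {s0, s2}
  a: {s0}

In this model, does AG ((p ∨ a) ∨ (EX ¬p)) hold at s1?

No

Sat(p ∨ a) = {s0, s2}
Sat(¬p) = {s1, s3}
Sat(EX ¬p) = {s : some successor in {s1, s3}} = {s3}
Sat((p ∨ a) ∨ (EX ¬p)) = {s0, s2, s3}
AG ((p ∨ a) ∨ (EX ¬p)): greatest fixpoint, start Z0 = {s0, s2, s3}, keep only states in Sat with every successor in Z. Z1 = {s0, s2}; fixed.
Sat(AG ((p ∨ a) ∨ (EX ¬p))) = {s0, s2}
s1 ∉ Sat(AG ((p ∨ a) ∨ (EX ¬p))) = {s0, s2}, so the formula does not hold at s1.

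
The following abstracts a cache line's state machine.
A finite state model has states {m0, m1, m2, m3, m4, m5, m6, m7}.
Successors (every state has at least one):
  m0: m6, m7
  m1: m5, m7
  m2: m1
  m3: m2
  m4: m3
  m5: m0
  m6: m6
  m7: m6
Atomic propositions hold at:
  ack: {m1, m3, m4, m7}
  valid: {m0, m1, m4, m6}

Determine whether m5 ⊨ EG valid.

EG valid: greatest fixpoint, start Z0 = {m0, m1, m4, m6}, keep only states in Sat with some successor in Z. Z1 = {m0, m6}; fixed.
Sat(EG valid) = {m0, m6}
m5 ∉ Sat(EG valid) = {m0, m6}, so the formula does not hold at m5.

No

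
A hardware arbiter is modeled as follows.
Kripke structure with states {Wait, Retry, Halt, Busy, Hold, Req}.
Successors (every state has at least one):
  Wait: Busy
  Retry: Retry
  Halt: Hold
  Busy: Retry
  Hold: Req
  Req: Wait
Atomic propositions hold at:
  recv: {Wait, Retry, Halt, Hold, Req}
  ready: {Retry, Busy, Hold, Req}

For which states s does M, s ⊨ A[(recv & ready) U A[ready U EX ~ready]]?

Sat(recv & ready) = {Retry, Hold, Req}
Sat(~ready) = {Wait, Halt}
Sat(EX ~ready) = {s : some successor in {Wait, Halt}} = {Req}
A[ready U EX ~ready]: least fixpoint, start Z0 = Sat(EX ~ready) = {Req}, add states in Sat(ready) with every successor in Z. Z1 = {Hold, Req}; fixed.
Sat(A[ready U EX ~ready]) = {Hold, Req}
A[(recv & ready) U A[ready U EX ~ready]]: least fixpoint, start Z0 = Sat(A[ready U EX ~ready]) = {Hold, Req}, add states in Sat(recv & ready) with every successor in Z. Already a fixed point.
Sat(A[(recv & ready) U A[ready U EX ~ready]]) = {Hold, Req}

{Hold, Req}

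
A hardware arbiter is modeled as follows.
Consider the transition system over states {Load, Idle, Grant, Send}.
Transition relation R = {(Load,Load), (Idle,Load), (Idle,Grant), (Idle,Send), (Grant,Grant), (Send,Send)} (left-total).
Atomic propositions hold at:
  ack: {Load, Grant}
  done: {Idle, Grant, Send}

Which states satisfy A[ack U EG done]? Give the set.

{Idle, Grant, Send}

EG done: greatest fixpoint, start Z0 = {Idle, Grant, Send}, keep only states in Sat with some successor in Z. Already a fixed point.
Sat(EG done) = {Idle, Grant, Send}
A[ack U EG done]: least fixpoint, start Z0 = Sat(EG done) = {Idle, Grant, Send}, add states in Sat(ack) with every successor in Z. Already a fixed point.
Sat(A[ack U EG done]) = {Idle, Grant, Send}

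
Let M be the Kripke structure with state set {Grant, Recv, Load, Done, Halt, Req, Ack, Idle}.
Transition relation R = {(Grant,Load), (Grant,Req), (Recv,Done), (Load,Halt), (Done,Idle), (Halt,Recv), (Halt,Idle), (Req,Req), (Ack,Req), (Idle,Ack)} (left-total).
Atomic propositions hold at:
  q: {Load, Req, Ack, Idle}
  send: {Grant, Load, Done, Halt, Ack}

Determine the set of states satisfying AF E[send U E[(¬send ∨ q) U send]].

Sat(¬send) = {Recv, Req, Idle}
Sat(¬send ∨ q) = {Recv, Load, Req, Ack, Idle}
E[(¬send ∨ q) U send]: least fixpoint, start Z0 = Sat(send) = {Grant, Load, Done, Halt, Ack}, add states in Sat(¬send ∨ q) with some successor in Z. Z1 = {Grant, Recv, Load, Done, Halt, Ack, Idle}; fixed.
Sat(E[(¬send ∨ q) U send]) = {Grant, Recv, Load, Done, Halt, Ack, Idle}
E[send U E[(¬send ∨ q) U send]]: least fixpoint, start Z0 = Sat(E[(¬send ∨ q) U send]) = {Grant, Recv, Load, Done, Halt, Ack, Idle}, add states in Sat(send) with some successor in Z. Already a fixed point.
Sat(E[send U E[(¬send ∨ q) U send]]) = {Grant, Recv, Load, Done, Halt, Ack, Idle}
AF E[send U E[(¬send ∨ q) U send]]: least fixpoint, start Z0 = {Grant, Recv, Load, Done, Halt, Ack, Idle}, add states with every successor in Z. Already a fixed point.
Sat(AF E[send U E[(¬send ∨ q) U send]]) = {Grant, Recv, Load, Done, Halt, Ack, Idle}

{Grant, Recv, Load, Done, Halt, Ack, Idle}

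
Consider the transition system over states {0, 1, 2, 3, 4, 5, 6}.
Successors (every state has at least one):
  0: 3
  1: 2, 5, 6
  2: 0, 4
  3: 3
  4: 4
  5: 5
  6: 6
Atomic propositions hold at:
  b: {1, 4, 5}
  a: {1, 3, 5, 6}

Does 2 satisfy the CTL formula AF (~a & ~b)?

Sat(~a) = {0, 2, 4}
Sat(~b) = {0, 2, 3, 6}
Sat(~a & ~b) = {0, 2}
AF (~a & ~b): least fixpoint, start Z0 = {0, 2}, add states with every successor in Z. Already a fixed point.
Sat(AF (~a & ~b)) = {0, 2}
2 ∈ Sat(AF (~a & ~b)) = {0, 2}, so the formula holds at 2.

Yes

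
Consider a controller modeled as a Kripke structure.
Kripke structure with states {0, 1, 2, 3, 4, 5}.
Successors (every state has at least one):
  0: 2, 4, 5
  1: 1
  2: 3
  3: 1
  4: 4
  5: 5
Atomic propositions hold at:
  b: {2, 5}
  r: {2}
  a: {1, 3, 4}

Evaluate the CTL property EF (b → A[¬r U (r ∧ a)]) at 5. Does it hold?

Sat(¬r) = {0, 1, 3, 4, 5}
Sat(r ∧ a) = ∅
A[¬r U (r ∧ a)]: least fixpoint, start Z0 = Sat((r ∧ a)) = ∅, add states in Sat(¬r) with every successor in Z. Already a fixed point.
Sat(A[¬r U (r ∧ a)]) = ∅
Sat(b → A[¬r U (r ∧ a)]) = {0, 1, 3, 4}
EF (b → A[¬r U (r ∧ a)]): least fixpoint, start Z0 = {0, 1, 3, 4}, add states with some successor in Z. Z1 = {0, 1, 2, 3, 4}; fixed.
Sat(EF (b → A[¬r U (r ∧ a)])) = {0, 1, 2, 3, 4}
5 ∉ Sat(EF (b → A[¬r U (r ∧ a)])) = {0, 1, 2, 3, 4}, so the formula does not hold at 5.

No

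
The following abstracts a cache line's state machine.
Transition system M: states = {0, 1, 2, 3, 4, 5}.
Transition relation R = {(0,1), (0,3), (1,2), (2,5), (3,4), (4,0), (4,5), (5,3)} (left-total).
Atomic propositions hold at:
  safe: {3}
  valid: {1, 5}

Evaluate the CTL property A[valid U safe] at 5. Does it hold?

Yes

A[valid U safe]: least fixpoint, start Z0 = Sat(safe) = {3}, add states in Sat(valid) with every successor in Z. Z1 = {3, 5}; fixed.
Sat(A[valid U safe]) = {3, 5}
5 ∈ Sat(A[valid U safe]) = {3, 5}, so the formula holds at 5.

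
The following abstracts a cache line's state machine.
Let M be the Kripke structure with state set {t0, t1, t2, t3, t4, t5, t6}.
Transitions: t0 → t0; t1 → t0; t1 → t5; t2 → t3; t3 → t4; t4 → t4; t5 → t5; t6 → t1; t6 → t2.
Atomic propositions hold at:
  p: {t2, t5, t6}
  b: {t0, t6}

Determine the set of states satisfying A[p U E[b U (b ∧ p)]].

Sat(b ∧ p) = {t6}
E[b U (b ∧ p)]: least fixpoint, start Z0 = Sat((b ∧ p)) = {t6}, add states in Sat(b) with some successor in Z. Already a fixed point.
Sat(E[b U (b ∧ p)]) = {t6}
A[p U E[b U (b ∧ p)]]: least fixpoint, start Z0 = Sat(E[b U (b ∧ p)]) = {t6}, add states in Sat(p) with every successor in Z. Already a fixed point.
Sat(A[p U E[b U (b ∧ p)]]) = {t6}

{t6}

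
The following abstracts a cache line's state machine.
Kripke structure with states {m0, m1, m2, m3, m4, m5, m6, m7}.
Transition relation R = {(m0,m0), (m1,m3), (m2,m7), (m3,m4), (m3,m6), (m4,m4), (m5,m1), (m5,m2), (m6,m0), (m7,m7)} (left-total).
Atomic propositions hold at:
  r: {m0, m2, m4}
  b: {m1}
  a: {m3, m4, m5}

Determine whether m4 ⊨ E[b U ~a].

No

Sat(~a) = {m0, m1, m2, m6, m7}
E[b U ~a]: least fixpoint, start Z0 = Sat(~a) = {m0, m1, m2, m6, m7}, add states in Sat(b) with some successor in Z. Already a fixed point.
Sat(E[b U ~a]) = {m0, m1, m2, m6, m7}
m4 ∉ Sat(E[b U ~a]) = {m0, m1, m2, m6, m7}, so the formula does not hold at m4.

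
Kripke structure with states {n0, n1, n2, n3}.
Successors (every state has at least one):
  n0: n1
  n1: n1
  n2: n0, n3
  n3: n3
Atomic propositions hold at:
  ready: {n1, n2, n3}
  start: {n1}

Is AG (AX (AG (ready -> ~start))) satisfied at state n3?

Yes

Sat(~start) = {n0, n2, n3}
Sat(ready -> ~start) = {n0, n2, n3}
AG (ready -> ~start): greatest fixpoint, start Z0 = {n0, n2, n3}, keep only states in Sat with every successor in Z. Z1 = {n2, n3}; Z2 = {n3}; fixed.
Sat(AG (ready -> ~start)) = {n3}
Sat(AX (AG (ready -> ~start))) = {s : every successor in {n3}} = {n3}
AG (AX (AG (ready -> ~start))): greatest fixpoint, start Z0 = {n3}, keep only states in Sat with every successor in Z. Already a fixed point.
Sat(AG (AX (AG (ready -> ~start)))) = {n3}
n3 ∈ Sat(AG (AX (AG (ready -> ~start)))) = {n3}, so the formula holds at n3.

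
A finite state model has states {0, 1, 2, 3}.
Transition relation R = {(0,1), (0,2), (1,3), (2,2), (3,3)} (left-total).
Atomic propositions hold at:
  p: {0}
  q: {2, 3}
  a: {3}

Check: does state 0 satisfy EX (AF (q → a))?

Sat(q → a) = {0, 1, 3}
AF (q → a): least fixpoint, start Z0 = {0, 1, 3}, add states with every successor in Z. Already a fixed point.
Sat(AF (q → a)) = {0, 1, 3}
Sat(EX (AF (q → a))) = {s : some successor in {0, 1, 3}} = {0, 1, 3}
0 ∈ Sat(EX (AF (q → a))) = {0, 1, 3}, so the formula holds at 0.

Yes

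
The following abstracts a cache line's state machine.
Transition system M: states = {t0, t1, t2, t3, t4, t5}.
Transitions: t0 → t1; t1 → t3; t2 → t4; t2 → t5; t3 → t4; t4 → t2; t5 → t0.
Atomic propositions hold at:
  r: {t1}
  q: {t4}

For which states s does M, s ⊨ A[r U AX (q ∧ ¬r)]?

Sat(¬r) = {t0, t2, t3, t4, t5}
Sat(q ∧ ¬r) = {t4}
Sat(AX (q ∧ ¬r)) = {s : every successor in {t4}} = {t3}
A[r U AX (q ∧ ¬r)]: least fixpoint, start Z0 = Sat(AX (q ∧ ¬r)) = {t3}, add states in Sat(r) with every successor in Z. Z1 = {t1, t3}; fixed.
Sat(A[r U AX (q ∧ ¬r)]) = {t1, t3}

{t1, t3}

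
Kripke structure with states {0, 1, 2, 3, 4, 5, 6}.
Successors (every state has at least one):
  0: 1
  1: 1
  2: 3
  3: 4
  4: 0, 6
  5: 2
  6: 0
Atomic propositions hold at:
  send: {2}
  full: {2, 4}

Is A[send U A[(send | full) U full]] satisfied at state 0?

No

Sat(send | full) = {2, 4}
A[(send | full) U full]: least fixpoint, start Z0 = Sat(full) = {2, 4}, add states in Sat(send | full) with every successor in Z. Already a fixed point.
Sat(A[(send | full) U full]) = {2, 4}
A[send U A[(send | full) U full]]: least fixpoint, start Z0 = Sat(A[(send | full) U full]) = {2, 4}, add states in Sat(send) with every successor in Z. Already a fixed point.
Sat(A[send U A[(send | full) U full]]) = {2, 4}
0 ∉ Sat(A[send U A[(send | full) U full]]) = {2, 4}, so the formula does not hold at 0.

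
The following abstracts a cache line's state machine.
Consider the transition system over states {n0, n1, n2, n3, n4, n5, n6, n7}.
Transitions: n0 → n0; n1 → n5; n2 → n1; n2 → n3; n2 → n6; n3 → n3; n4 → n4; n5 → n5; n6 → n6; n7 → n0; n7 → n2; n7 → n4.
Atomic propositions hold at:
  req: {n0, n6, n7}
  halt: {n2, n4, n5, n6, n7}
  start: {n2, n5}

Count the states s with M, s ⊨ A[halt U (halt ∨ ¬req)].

7

Sat(¬req) = {n1, n2, n3, n4, n5}
Sat(halt ∨ ¬req) = {n1, n2, n3, n4, n5, n6, n7}
A[halt U (halt ∨ ¬req)]: least fixpoint, start Z0 = Sat((halt ∨ ¬req)) = {n1, n2, n3, n4, n5, n6, n7}, add states in Sat(halt) with every successor in Z. Already a fixed point.
Sat(A[halt U (halt ∨ ¬req)]) = {n1, n2, n3, n4, n5, n6, n7}
|Sat(A[halt U (halt ∨ ¬req)])| = |{n1, n2, n3, n4, n5, n6, n7}| = 7.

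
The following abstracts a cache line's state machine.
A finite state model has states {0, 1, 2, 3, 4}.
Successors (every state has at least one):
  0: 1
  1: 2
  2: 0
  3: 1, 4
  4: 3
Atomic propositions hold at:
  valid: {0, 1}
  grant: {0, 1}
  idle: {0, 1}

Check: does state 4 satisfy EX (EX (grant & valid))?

Sat(grant & valid) = {0, 1}
Sat(EX (grant & valid)) = {s : some successor in {0, 1}} = {0, 2, 3}
Sat(EX (EX (grant & valid))) = {s : some successor in {0, 2, 3}} = {1, 2, 4}
4 ∈ Sat(EX (EX (grant & valid))) = {1, 2, 4}, so the formula holds at 4.

Yes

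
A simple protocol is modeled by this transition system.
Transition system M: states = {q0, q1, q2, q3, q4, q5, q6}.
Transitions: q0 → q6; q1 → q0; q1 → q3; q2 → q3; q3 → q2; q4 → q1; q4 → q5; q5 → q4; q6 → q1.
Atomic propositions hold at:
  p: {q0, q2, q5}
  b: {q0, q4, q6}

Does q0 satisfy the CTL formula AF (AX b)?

Yes

Sat(AX b) = {s : every successor in {q0, q4, q6}} = {q0, q5}
AF (AX b): least fixpoint, start Z0 = {q0, q5}, add states with every successor in Z. Already a fixed point.
Sat(AF (AX b)) = {q0, q5}
q0 ∈ Sat(AF (AX b)) = {q0, q5}, so the formula holds at q0.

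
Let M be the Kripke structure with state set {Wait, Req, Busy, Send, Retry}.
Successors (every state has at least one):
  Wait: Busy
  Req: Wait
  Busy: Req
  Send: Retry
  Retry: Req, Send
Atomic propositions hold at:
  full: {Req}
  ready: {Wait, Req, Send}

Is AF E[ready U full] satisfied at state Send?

E[ready U full]: least fixpoint, start Z0 = Sat(full) = {Req}, add states in Sat(ready) with some successor in Z. Already a fixed point.
Sat(E[ready U full]) = {Req}
AF E[ready U full]: least fixpoint, start Z0 = {Req}, add states with every successor in Z. Z1 = {Req, Busy}; Z2 = {Wait, Req, Busy}; fixed.
Sat(AF E[ready U full]) = {Wait, Req, Busy}
Send ∉ Sat(AF E[ready U full]) = {Wait, Req, Busy}, so the formula does not hold at Send.

No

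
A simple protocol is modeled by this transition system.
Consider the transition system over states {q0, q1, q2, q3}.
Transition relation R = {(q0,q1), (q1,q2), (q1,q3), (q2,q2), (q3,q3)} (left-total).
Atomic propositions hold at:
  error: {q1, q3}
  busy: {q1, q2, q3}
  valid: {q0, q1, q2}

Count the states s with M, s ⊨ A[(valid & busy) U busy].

Sat(valid & busy) = {q1, q2}
A[(valid & busy) U busy]: least fixpoint, start Z0 = Sat(busy) = {q1, q2, q3}, add states in Sat(valid & busy) with every successor in Z. Already a fixed point.
Sat(A[(valid & busy) U busy]) = {q1, q2, q3}
|Sat(A[(valid & busy) U busy])| = |{q1, q2, q3}| = 3.

3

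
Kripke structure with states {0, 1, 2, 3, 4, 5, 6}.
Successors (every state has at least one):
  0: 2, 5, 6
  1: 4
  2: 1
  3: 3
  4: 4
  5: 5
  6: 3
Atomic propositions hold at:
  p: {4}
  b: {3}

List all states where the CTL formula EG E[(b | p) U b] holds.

{3}

Sat(b | p) = {3, 4}
E[(b | p) U b]: least fixpoint, start Z0 = Sat(b) = {3}, add states in Sat(b | p) with some successor in Z. Already a fixed point.
Sat(E[(b | p) U b]) = {3}
EG E[(b | p) U b]: greatest fixpoint, start Z0 = {3}, keep only states in Sat with some successor in Z. Already a fixed point.
Sat(EG E[(b | p) U b]) = {3}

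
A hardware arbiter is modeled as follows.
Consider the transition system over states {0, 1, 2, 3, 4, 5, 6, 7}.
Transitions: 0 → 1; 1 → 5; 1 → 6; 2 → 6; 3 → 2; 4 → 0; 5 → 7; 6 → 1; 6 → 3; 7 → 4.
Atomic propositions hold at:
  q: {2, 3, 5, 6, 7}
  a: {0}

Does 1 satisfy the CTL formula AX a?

Sat(AX a) = {s : every successor in {0}} = {4}
1 ∉ Sat(AX a) = {4}, so the formula does not hold at 1.

No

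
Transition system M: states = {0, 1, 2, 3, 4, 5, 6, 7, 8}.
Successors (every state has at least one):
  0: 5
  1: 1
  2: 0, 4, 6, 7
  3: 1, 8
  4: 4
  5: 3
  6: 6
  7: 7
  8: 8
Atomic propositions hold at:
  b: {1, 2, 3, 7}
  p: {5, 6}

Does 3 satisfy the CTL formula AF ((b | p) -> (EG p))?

No

Sat(b | p) = {1, 2, 3, 5, 6, 7}
EG p: greatest fixpoint, start Z0 = {5, 6}, keep only states in Sat with some successor in Z. Z1 = {6}; fixed.
Sat(EG p) = {6}
Sat((b | p) -> (EG p)) = {0, 4, 6, 8}
AF ((b | p) -> (EG p)): least fixpoint, start Z0 = {0, 4, 6, 8}, add states with every successor in Z. Already a fixed point.
Sat(AF ((b | p) -> (EG p))) = {0, 4, 6, 8}
3 ∉ Sat(AF ((b | p) -> (EG p))) = {0, 4, 6, 8}, so the formula does not hold at 3.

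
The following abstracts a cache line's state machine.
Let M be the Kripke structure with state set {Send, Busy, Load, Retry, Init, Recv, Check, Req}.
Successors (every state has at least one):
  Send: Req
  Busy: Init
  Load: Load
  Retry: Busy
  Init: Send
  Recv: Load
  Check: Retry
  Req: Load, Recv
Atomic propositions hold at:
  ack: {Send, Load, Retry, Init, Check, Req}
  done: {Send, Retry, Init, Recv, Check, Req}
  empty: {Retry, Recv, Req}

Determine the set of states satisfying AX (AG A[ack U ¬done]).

Sat(¬done) = {Busy, Load}
A[ack U ¬done]: least fixpoint, start Z0 = Sat(¬done) = {Busy, Load}, add states in Sat(ack) with every successor in Z. Z1 = {Busy, Load, Retry}; Z2 = {Busy, Load, Retry, Check}; fixed.
Sat(A[ack U ¬done]) = {Busy, Load, Retry, Check}
AG A[ack U ¬done]: greatest fixpoint, start Z0 = {Busy, Load, Retry, Check}, keep only states in Sat with every successor in Z. Z1 = {Load, Retry, Check}; Z2 = {Load, Check}; Z3 = {Load}; fixed.
Sat(AG A[ack U ¬done]) = {Load}
Sat(AX (AG A[ack U ¬done])) = {s : every successor in {Load}} = {Load, Recv}

{Load, Recv}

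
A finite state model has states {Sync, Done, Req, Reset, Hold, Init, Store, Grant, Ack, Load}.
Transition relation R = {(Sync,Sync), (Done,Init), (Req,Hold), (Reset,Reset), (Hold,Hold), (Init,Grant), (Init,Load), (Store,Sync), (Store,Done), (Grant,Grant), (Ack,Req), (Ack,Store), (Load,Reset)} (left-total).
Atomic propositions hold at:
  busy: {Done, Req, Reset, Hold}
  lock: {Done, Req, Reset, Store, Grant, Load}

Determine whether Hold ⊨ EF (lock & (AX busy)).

Sat(AX busy) = {s : every successor in {Done, Req, Reset, Hold}} = {Req, Reset, Hold, Load}
Sat(lock & (AX busy)) = {Req, Reset, Load}
EF (lock & (AX busy)): least fixpoint, start Z0 = {Req, Reset, Load}, add states with some successor in Z. Z1 = {Req, Reset, Init, Ack, Load}; Z2 = {Done, Req, Reset, Init, Ack, Load}; Z3 = {Done, Req, Reset, Init, Store, Ack, Load}; fixed.
Sat(EF (lock & (AX busy))) = {Done, Req, Reset, Init, Store, Ack, Load}
Hold ∉ Sat(EF (lock & (AX busy))) = {Done, Req, Reset, Init, Store, Ack, Load}, so the formula does not hold at Hold.

No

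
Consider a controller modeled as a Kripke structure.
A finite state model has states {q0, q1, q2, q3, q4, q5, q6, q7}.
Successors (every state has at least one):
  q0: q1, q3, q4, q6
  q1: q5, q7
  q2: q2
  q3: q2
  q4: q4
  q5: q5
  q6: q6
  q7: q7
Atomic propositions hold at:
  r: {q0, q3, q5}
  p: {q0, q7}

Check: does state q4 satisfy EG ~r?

Yes

Sat(~r) = {q1, q2, q4, q6, q7}
EG ~r: greatest fixpoint, start Z0 = {q1, q2, q4, q6, q7}, keep only states in Sat with some successor in Z. Already a fixed point.
Sat(EG ~r) = {q1, q2, q4, q6, q7}
q4 ∈ Sat(EG ~r) = {q1, q2, q4, q6, q7}, so the formula holds at q4.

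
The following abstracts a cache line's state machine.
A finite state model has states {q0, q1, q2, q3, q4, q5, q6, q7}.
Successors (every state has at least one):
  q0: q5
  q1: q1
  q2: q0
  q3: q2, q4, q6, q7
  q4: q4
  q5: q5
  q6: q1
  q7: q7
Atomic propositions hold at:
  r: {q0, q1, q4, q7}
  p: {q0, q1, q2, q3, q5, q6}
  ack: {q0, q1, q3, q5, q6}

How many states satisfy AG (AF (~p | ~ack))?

2

Sat(~p) = {q4, q7}
Sat(~ack) = {q2, q4, q7}
Sat(~p | ~ack) = {q2, q4, q7}
AF (~p | ~ack): least fixpoint, start Z0 = {q2, q4, q7}, add states with every successor in Z. Already a fixed point.
Sat(AF (~p | ~ack)) = {q2, q4, q7}
AG (AF (~p | ~ack)): greatest fixpoint, start Z0 = {q2, q4, q7}, keep only states in Sat with every successor in Z. Z1 = {q4, q7}; fixed.
Sat(AG (AF (~p | ~ack))) = {q4, q7}
|Sat(AG (AF (~p | ~ack)))| = |{q4, q7}| = 2.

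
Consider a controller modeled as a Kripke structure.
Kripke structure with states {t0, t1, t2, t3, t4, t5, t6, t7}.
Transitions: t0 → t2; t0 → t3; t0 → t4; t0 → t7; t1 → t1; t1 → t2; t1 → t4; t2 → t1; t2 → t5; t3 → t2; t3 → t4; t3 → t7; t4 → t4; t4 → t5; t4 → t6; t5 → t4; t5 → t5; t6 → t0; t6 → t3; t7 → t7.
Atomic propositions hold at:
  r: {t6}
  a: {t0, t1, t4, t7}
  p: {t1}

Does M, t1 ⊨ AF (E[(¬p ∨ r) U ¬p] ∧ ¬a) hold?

No

Sat(¬p) = {t0, t2, t3, t4, t5, t6, t7}
Sat(¬p ∨ r) = {t0, t2, t3, t4, t5, t6, t7}
E[(¬p ∨ r) U ¬p]: least fixpoint, start Z0 = Sat(¬p) = {t0, t2, t3, t4, t5, t6, t7}, add states in Sat(¬p ∨ r) with some successor in Z. Already a fixed point.
Sat(E[(¬p ∨ r) U ¬p]) = {t0, t2, t3, t4, t5, t6, t7}
Sat(¬a) = {t2, t3, t5, t6}
Sat(E[(¬p ∨ r) U ¬p] ∧ ¬a) = {t2, t3, t5, t6}
AF (E[(¬p ∨ r) U ¬p] ∧ ¬a): least fixpoint, start Z0 = {t2, t3, t5, t6}, add states with every successor in Z. Already a fixed point.
Sat(AF (E[(¬p ∨ r) U ¬p] ∧ ¬a)) = {t2, t3, t5, t6}
t1 ∉ Sat(AF (E[(¬p ∨ r) U ¬p] ∧ ¬a)) = {t2, t3, t5, t6}, so the formula does not hold at t1.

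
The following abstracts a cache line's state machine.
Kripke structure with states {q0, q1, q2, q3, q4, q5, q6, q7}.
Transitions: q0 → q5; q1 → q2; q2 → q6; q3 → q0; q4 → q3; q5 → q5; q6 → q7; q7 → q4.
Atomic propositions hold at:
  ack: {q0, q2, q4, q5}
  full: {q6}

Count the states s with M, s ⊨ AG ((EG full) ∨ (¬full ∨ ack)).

EG full: greatest fixpoint, start Z0 = {q6}, keep only states in Sat with some successor in Z. Z1 = ∅; fixed.
Sat(EG full) = ∅
Sat(¬full) = {q0, q1, q2, q3, q4, q5, q7}
Sat(¬full ∨ ack) = {q0, q1, q2, q3, q4, q5, q7}
Sat((EG full) ∨ (¬full ∨ ack)) = {q0, q1, q2, q3, q4, q5, q7}
AG ((EG full) ∨ (¬full ∨ ack)): greatest fixpoint, start Z0 = {q0, q1, q2, q3, q4, q5, q7}, keep only states in Sat with every successor in Z. Z1 = {q0, q1, q3, q4, q5, q7}; Z2 = {q0, q3, q4, q5, q7}; fixed.
Sat(AG ((EG full) ∨ (¬full ∨ ack))) = {q0, q3, q4, q5, q7}
|Sat(AG ((EG full) ∨ (¬full ∨ ack)))| = |{q0, q3, q4, q5, q7}| = 5.

5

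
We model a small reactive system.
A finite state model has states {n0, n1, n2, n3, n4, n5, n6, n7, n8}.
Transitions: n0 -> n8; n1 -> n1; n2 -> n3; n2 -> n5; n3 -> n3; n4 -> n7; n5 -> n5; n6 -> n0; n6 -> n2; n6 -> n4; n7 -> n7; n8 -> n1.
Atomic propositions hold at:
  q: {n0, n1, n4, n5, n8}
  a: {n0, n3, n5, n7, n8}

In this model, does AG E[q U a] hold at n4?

E[q U a]: least fixpoint, start Z0 = Sat(a) = {n0, n3, n5, n7, n8}, add states in Sat(q) with some successor in Z. Z1 = {n0, n3, n4, n5, n7, n8}; fixed.
Sat(E[q U a]) = {n0, n3, n4, n5, n7, n8}
AG E[q U a]: greatest fixpoint, start Z0 = {n0, n3, n4, n5, n7, n8}, keep only states in Sat with every successor in Z. Z1 = {n0, n3, n4, n5, n7}; Z2 = {n3, n4, n5, n7}; fixed.
Sat(AG E[q U a]) = {n3, n4, n5, n7}
n4 ∈ Sat(AG E[q U a]) = {n3, n4, n5, n7}, so the formula holds at n4.

Yes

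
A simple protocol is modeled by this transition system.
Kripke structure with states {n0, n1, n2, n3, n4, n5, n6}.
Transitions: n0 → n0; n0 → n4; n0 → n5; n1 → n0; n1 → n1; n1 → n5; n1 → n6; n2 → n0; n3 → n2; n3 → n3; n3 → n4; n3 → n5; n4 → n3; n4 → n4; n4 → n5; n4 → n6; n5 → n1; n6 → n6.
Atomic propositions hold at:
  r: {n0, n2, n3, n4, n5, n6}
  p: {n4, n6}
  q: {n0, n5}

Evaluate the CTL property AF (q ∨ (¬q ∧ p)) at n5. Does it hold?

Sat(¬q) = {n1, n2, n3, n4, n6}
Sat(¬q ∧ p) = {n4, n6}
Sat(q ∨ (¬q ∧ p)) = {n0, n4, n5, n6}
AF (q ∨ (¬q ∧ p)): least fixpoint, start Z0 = {n0, n4, n5, n6}, add states with every successor in Z. Z1 = {n0, n2, n4, n5, n6}; fixed.
Sat(AF (q ∨ (¬q ∧ p))) = {n0, n2, n4, n5, n6}
n5 ∈ Sat(AF (q ∨ (¬q ∧ p))) = {n0, n2, n4, n5, n6}, so the formula holds at n5.

Yes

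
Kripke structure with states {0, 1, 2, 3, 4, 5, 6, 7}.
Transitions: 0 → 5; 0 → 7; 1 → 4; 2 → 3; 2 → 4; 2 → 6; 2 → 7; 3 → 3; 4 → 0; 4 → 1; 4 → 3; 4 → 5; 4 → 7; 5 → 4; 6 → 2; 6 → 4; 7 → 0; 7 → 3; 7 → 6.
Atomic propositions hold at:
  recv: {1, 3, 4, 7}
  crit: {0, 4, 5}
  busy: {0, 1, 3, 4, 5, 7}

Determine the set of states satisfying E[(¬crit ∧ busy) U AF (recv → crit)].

Sat(¬crit) = {1, 2, 3, 6, 7}
Sat(¬crit ∧ busy) = {1, 3, 7}
Sat(recv → crit) = {0, 2, 4, 5, 6}
AF (recv → crit): least fixpoint, start Z0 = {0, 2, 4, 5, 6}, add states with every successor in Z. Z1 = {0, 1, 2, 4, 5, 6}; fixed.
Sat(AF (recv → crit)) = {0, 1, 2, 4, 5, 6}
E[(¬crit ∧ busy) U AF (recv → crit)]: least fixpoint, start Z0 = Sat(AF (recv → crit)) = {0, 1, 2, 4, 5, 6}, add states in Sat(¬crit ∧ busy) with some successor in Z. Z1 = {0, 1, 2, 4, 5, 6, 7}; fixed.
Sat(E[(¬crit ∧ busy) U AF (recv → crit)]) = {0, 1, 2, 4, 5, 6, 7}

{0, 1, 2, 4, 5, 6, 7}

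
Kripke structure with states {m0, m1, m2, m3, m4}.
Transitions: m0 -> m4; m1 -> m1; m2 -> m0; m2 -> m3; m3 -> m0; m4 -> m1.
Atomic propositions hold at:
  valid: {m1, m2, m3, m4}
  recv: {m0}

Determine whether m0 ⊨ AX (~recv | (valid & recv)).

Sat(~recv) = {m1, m2, m3, m4}
Sat(valid & recv) = ∅
Sat(~recv | (valid & recv)) = {m1, m2, m3, m4}
Sat(AX (~recv | (valid & recv))) = {s : every successor in {m1, m2, m3, m4}} = {m0, m1, m4}
m0 ∈ Sat(AX (~recv | (valid & recv))) = {m0, m1, m4}, so the formula holds at m0.

Yes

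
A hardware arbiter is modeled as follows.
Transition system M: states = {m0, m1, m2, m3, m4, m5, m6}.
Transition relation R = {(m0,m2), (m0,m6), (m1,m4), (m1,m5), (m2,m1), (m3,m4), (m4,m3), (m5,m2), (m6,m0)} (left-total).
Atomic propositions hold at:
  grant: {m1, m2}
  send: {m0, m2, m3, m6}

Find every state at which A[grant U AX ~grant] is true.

{m1, m2, m3, m4, m6}

Sat(~grant) = {m0, m3, m4, m5, m6}
Sat(AX ~grant) = {s : every successor in {m0, m3, m4, m5, m6}} = {m1, m3, m4, m6}
A[grant U AX ~grant]: least fixpoint, start Z0 = Sat(AX ~grant) = {m1, m3, m4, m6}, add states in Sat(grant) with every successor in Z. Z1 = {m1, m2, m3, m4, m6}; fixed.
Sat(A[grant U AX ~grant]) = {m1, m2, m3, m4, m6}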